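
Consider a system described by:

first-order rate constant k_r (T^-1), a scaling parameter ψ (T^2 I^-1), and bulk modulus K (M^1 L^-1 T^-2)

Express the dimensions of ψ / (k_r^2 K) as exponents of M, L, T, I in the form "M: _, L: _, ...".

M: -1, L: 1, T: 6, I: -1

Collect each base-dimension exponent across the product:
  M: −2·(0) + (0) − (1) = -1
  L: −2·(0) + (0) − (-1) = 1
  T: −2·(-1) + (2) − (-2) = 6
  I: −2·(0) + (-1) − (0) = -1
So the dimensions are [M⁻¹ L T⁶ I⁻¹].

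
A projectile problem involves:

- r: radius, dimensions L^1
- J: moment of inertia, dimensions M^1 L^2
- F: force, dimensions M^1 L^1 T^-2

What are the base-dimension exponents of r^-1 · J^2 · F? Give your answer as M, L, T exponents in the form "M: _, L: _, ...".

M: 3, L: 4, T: -2

Collect each base-dimension exponent across the product:
  M: −(0) + 2·(1) + (1) = 3
  L: −(1) + 2·(2) + (1) = 4
  T: −(0) + 2·(0) + (-2) = -2
So the dimensions are [M³ L⁴ T⁻²].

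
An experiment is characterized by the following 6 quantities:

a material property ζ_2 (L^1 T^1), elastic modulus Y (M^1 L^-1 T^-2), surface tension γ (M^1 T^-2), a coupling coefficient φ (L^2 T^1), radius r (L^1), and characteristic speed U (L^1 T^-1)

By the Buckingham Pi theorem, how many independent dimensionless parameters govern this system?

There are 6 variables and 3 base dimensions (M, L, T).
The dimension matrix has rank 3.
Independent dimensionless groups: 6 − 3 = 3.

3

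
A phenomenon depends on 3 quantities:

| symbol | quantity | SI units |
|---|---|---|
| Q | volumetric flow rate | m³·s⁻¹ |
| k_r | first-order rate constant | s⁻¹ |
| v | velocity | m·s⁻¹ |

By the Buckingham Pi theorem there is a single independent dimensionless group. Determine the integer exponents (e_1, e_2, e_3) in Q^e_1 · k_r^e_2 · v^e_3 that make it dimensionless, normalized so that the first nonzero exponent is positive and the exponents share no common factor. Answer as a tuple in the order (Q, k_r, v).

(1, 2, -3)

L: e_1·(3) + e_2·(0) + e_3·(1) = 0
T: e_1·(-1) + e_2·(-1) + e_3·(-1) = 0
Solving this homogeneous linear system for the smallest-integer solution (first nonzero entry positive) gives (1, 2, -3).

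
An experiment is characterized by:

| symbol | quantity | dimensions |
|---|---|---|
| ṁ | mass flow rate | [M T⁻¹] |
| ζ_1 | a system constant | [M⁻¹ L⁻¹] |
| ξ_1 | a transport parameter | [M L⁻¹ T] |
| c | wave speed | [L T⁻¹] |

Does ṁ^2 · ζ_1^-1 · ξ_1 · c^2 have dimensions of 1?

no

Sum the exponent of each base dimension across the product:
  M: 2·[ṁ]_M − [ζ_1]_M + [ξ_1]_M + 2·[c]_M = 2·(1) − (-1) + (1) + 2·(0) = 4
  L: 2·[ṁ]_L − [ζ_1]_L + [ξ_1]_L + 2·[c]_L = 2·(0) − (-1) + (-1) + 2·(1) = 2
  T: 2·[ṁ]_T − [ζ_1]_T + [ξ_1]_T + 2·[c]_T = 2·(-1) − (0) + (1) + 2·(-1) = -3
Net dimensions [M⁴ L² T⁻³] ≠ [1] — not dimensionless.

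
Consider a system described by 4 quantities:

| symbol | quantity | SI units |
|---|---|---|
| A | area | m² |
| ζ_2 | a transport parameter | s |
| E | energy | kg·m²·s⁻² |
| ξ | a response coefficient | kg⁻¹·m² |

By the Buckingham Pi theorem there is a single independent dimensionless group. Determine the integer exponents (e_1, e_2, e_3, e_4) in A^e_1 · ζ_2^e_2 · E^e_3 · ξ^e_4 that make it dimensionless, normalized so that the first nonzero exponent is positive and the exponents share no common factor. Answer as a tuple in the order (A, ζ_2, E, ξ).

(2, -2, -1, -1)

M: e_1·(0) + e_2·(0) + e_3·(1) + e_4·(-1) = 0
L: e_1·(2) + e_2·(0) + e_3·(2) + e_4·(2) = 0
T: e_1·(0) + e_2·(1) + e_3·(-2) + e_4·(0) = 0
Solving this homogeneous linear system for the smallest-integer solution (first nonzero entry positive) gives (2, -2, -1, -1).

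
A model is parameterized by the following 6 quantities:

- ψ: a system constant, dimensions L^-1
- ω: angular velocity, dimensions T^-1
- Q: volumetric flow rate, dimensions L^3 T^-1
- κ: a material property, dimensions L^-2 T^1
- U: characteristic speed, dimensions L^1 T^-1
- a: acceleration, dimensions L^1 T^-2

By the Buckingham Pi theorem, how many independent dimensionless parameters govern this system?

4

There are 6 variables and 2 base dimensions (L, T).
The dimension matrix has rank 2.
Independent dimensionless groups: 6 − 2 = 4.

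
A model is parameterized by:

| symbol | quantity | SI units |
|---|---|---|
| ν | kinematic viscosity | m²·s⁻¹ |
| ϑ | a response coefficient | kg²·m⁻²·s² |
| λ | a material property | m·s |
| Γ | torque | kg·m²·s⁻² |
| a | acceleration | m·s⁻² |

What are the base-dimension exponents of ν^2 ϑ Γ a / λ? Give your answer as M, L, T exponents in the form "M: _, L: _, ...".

M: 3, L: 4, T: -5

Collect each base-dimension exponent across the product:
  M: 2·(0) + (2) − (0) + (1) + (0) = 3
  L: 2·(2) + (-2) − (1) + (2) + (1) = 4
  T: 2·(-1) + (2) − (1) + (-2) + (-2) = -5
So the dimensions are [M³ L⁴ T⁻⁵].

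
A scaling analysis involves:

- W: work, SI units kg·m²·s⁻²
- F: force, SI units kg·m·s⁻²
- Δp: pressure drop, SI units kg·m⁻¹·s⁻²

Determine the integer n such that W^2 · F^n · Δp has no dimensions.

Balance the M exponent: (1)·n from F, plus 2·(1) + (1) = 3 from the rest, must sum to zero.
n + 3 = 0, so n = -3.

-3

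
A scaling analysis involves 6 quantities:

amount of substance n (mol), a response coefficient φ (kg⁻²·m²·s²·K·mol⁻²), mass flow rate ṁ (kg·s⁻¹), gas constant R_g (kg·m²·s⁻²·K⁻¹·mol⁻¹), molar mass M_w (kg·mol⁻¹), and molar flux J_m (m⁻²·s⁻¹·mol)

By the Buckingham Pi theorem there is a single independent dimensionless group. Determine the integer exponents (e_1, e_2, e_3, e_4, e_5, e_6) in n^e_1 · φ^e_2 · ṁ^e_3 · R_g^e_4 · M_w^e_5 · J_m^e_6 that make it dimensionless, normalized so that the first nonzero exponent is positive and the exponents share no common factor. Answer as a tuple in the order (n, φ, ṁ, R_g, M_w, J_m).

(4, 1, -2, 1, 3, 2)

M: e_1·(0) + e_2·(-2) + e_3·(1) + e_4·(1) + e_5·(1) + e_6·(0) = 0
L: e_1·(0) + e_2·(2) + e_3·(0) + e_4·(2) + e_5·(0) + e_6·(-2) = 0
T: e_1·(0) + e_2·(2) + e_3·(-1) + e_4·(-2) + e_5·(0) + e_6·(-1) = 0
Θ: e_1·(0) + e_2·(1) + e_3·(0) + e_4·(-1) + e_5·(0) + e_6·(0) = 0
N: e_1·(1) + e_2·(-2) + e_3·(0) + e_4·(-1) + e_5·(-1) + e_6·(1) = 0
Solving this homogeneous linear system for the smallest-integer solution (first nonzero entry positive) gives (4, 1, -2, 1, 3, 2).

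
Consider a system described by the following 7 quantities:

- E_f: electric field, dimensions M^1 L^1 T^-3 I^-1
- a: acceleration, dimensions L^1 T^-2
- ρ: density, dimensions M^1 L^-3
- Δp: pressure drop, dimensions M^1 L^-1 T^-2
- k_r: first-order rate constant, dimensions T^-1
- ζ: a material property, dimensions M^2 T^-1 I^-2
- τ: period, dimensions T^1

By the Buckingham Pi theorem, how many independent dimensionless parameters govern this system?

3

There are 7 variables and 4 base dimensions (M, L, T, I).
The dimension matrix has rank 4.
Independent dimensionless groups: 7 − 4 = 3.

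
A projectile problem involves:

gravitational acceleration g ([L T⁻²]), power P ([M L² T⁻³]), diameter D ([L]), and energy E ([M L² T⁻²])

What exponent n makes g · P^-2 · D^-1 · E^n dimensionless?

Balance the M exponent: (1)·n from E, plus (0) − 2·(1) − (0) = -2 from the rest, must sum to zero.
n − 2 = 0, so n = 2.

2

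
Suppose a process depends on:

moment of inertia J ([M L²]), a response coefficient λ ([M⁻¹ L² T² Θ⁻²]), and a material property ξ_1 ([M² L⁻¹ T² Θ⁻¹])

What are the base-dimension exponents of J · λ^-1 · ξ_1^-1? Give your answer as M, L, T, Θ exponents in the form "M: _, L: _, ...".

Collect each base-dimension exponent across the product:
  M: (1) − (-1) − (2) = 0
  L: (2) − (2) − (-1) = 1
  T: (0) − (2) − (2) = -4
  Θ: (0) − (-2) − (-1) = 3
So the dimensions are [L T⁻⁴ Θ³].

M: 0, L: 1, T: -4, Θ: 3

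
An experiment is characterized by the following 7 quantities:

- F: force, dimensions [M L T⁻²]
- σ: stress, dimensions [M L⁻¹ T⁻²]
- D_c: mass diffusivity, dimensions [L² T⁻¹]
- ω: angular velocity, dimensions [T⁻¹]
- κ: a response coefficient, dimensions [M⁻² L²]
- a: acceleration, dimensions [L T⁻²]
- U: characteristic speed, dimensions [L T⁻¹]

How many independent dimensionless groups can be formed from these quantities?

There are 7 variables and 3 base dimensions (M, L, T).
The dimension matrix has rank 3.
Independent dimensionless groups: 7 − 3 = 4.

4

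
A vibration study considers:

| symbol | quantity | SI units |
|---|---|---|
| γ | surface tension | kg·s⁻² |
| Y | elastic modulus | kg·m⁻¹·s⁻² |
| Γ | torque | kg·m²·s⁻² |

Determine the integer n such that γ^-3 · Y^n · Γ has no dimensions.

2

Balance the M exponent: (1)·n from Y, plus −3·(1) + (1) = -2 from the rest, must sum to zero.
n − 2 = 0, so n = 2.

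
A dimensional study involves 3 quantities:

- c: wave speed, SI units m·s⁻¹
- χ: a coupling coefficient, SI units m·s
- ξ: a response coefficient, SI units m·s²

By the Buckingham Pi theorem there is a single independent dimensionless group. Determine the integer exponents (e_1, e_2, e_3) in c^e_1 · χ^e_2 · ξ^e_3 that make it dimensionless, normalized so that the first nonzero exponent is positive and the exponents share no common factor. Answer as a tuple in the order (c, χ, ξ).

L: e_1·(1) + e_2·(1) + e_3·(1) = 0
T: e_1·(-1) + e_2·(1) + e_3·(2) = 0
Solving this homogeneous linear system for the smallest-integer solution (first nonzero entry positive) gives (1, -3, 2).

(1, -3, 2)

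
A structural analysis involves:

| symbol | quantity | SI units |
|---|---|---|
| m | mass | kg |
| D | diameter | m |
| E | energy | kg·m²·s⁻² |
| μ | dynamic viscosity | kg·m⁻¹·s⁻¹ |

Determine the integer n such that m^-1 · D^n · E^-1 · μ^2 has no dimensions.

4

Balance the L exponent: (1)·n from D, plus −(0) − (2) + 2·(-1) = -4 from the rest, must sum to zero.
n − 4 = 0, so n = 4.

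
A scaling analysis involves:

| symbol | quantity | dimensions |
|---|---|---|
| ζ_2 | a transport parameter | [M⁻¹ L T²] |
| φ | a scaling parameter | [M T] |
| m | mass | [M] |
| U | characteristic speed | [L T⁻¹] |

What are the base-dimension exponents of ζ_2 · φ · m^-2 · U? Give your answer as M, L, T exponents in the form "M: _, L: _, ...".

Collect each base-dimension exponent across the product:
  M: (-1) + (1) − 2·(1) + (0) = -2
  L: (1) + (0) − 2·(0) + (1) = 2
  T: (2) + (1) − 2·(0) + (-1) = 2
So the dimensions are [M⁻² L² T²].

M: -2, L: 2, T: 2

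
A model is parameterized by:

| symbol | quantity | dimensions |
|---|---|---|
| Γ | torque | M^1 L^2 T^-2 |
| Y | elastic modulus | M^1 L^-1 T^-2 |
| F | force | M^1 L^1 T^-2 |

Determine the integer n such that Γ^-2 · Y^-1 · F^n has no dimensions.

Balance the M exponent: (1)·n from F, plus −2·(1) − (1) = -3 from the rest, must sum to zero.
n − 3 = 0, so n = 3.

3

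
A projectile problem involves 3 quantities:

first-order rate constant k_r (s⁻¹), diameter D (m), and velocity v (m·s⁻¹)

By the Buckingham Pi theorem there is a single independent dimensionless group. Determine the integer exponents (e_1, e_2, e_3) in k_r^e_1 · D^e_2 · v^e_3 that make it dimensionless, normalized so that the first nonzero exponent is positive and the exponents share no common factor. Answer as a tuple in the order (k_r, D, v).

(1, 1, -1)

L: e_1·(0) + e_2·(1) + e_3·(1) = 0
T: e_1·(-1) + e_2·(0) + e_3·(-1) = 0
Solving this homogeneous linear system for the smallest-integer solution (first nonzero entry positive) gives (1, 1, -1).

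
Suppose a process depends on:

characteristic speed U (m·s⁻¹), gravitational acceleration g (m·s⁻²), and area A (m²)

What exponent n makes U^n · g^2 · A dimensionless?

-4

Balance the L exponent: (1)·n from U, plus 2·(1) + (2) = 4 from the rest, must sum to zero.
n + 4 = 0, so n = -4.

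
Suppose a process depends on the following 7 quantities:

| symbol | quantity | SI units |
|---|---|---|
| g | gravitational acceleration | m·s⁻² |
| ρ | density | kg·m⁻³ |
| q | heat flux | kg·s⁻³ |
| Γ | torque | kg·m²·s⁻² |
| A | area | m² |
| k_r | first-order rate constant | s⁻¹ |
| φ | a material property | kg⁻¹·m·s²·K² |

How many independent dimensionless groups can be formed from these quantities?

3

There are 7 variables and 4 base dimensions (M, L, T, Θ).
The dimension matrix has rank 4.
Independent dimensionless groups: 7 − 4 = 3.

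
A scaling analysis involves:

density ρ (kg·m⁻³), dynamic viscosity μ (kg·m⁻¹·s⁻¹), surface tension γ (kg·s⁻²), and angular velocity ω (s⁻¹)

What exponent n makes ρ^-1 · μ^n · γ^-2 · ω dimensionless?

Balance the M exponent: (1)·n from μ, plus −(1) − 2·(1) + (0) = -3 from the rest, must sum to zero.
n − 3 = 0, so n = 3.

3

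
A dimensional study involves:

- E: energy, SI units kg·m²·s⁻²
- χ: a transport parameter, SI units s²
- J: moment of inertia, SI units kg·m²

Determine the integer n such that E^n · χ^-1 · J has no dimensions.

Balance the M exponent: (1)·n from E, plus −(0) + (1) = 1 from the rest, must sum to zero.
n + 1 = 0, so n = -1.

-1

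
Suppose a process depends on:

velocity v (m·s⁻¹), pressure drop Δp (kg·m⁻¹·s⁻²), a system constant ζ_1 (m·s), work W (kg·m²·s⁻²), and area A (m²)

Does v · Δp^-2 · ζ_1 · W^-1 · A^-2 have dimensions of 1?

Sum the exponent of each base dimension across the product:
  M: [v]_M − 2·[Δp]_M + [ζ_1]_M − [W]_M − 2·[A]_M = (0) − 2·(1) + (0) − (1) − 2·(0) = -3
  L: [v]_L − 2·[Δp]_L + [ζ_1]_L − [W]_L − 2·[A]_L = (1) − 2·(-1) + (1) − (2) − 2·(2) = -2
  T: [v]_T − 2·[Δp]_T + [ζ_1]_T − [W]_T − 2·[A]_T = (-1) − 2·(-2) + (1) − (-2) − 2·(0) = 6
Net dimensions [M⁻³ L⁻² T⁶] ≠ [1] — not dimensionless.

no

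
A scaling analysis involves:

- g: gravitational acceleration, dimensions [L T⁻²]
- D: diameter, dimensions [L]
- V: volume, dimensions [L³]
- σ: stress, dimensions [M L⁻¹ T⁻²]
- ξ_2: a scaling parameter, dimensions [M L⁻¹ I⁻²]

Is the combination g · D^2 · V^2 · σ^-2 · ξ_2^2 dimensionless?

Sum the exponent of each base dimension across the product:
  M: [g]_M + 2·[D]_M + 2·[V]_M − 2·[σ]_M + 2·[ξ_2]_M = (0) + 2·(0) + 2·(0) − 2·(1) + 2·(1) = 0
  L: [g]_L + 2·[D]_L + 2·[V]_L − 2·[σ]_L + 2·[ξ_2]_L = (1) + 2·(1) + 2·(3) − 2·(-1) + 2·(-1) = 9
  T: [g]_T + 2·[D]_T + 2·[V]_T − 2·[σ]_T + 2·[ξ_2]_T = (-2) + 2·(0) + 2·(0) − 2·(-2) + 2·(0) = 2
  I: [g]_I + 2·[D]_I + 2·[V]_I − 2·[σ]_I + 2·[ξ_2]_I = (0) + 2·(0) + 2·(0) − 2·(0) + 2·(-2) = -4
Net dimensions [L⁹ T² I⁻⁴] ≠ [1] — not dimensionless.

no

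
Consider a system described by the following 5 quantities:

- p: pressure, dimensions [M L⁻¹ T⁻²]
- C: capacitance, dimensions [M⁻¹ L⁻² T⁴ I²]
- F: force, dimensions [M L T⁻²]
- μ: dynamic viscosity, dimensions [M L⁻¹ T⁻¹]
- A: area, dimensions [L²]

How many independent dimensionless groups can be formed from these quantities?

1

There are 5 variables and 4 base dimensions (M, L, T, I).
The dimension matrix has rank 4.
Independent dimensionless groups: 5 − 4 = 1.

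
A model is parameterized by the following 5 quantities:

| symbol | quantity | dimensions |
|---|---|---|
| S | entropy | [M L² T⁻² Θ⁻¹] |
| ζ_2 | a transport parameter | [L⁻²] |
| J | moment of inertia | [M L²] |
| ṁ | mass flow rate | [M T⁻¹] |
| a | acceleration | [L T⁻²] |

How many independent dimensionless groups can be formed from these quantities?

There are 5 variables and 4 base dimensions (M, L, T, Θ).
The dimension matrix has rank 4.
Independent dimensionless groups: 5 − 4 = 1.

1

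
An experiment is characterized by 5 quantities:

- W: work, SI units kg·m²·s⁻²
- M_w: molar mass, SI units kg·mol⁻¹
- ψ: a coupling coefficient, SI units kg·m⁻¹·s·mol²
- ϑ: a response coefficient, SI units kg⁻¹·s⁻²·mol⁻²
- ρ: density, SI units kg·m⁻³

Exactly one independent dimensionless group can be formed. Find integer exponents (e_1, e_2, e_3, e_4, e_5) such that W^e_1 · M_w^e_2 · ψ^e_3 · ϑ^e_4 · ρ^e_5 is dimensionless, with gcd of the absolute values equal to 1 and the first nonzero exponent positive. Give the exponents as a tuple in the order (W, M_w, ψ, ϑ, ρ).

(1, -2, -4, -3, 2)

M: e_1·(1) + e_2·(1) + e_3·(1) + e_4·(-1) + e_5·(1) = 0
L: e_1·(2) + e_2·(0) + e_3·(-1) + e_4·(0) + e_5·(-3) = 0
T: e_1·(-2) + e_2·(0) + e_3·(1) + e_4·(-2) + e_5·(0) = 0
N: e_1·(0) + e_2·(-1) + e_3·(2) + e_4·(-2) + e_5·(0) = 0
Solving this homogeneous linear system for the smallest-integer solution (first nonzero entry positive) gives (1, -2, -4, -3, 2).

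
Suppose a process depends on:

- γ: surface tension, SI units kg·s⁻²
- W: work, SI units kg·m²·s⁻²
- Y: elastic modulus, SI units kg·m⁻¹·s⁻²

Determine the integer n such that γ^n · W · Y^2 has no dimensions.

-3

Balance the M exponent: (1)·n from γ, plus (1) + 2·(1) = 3 from the rest, must sum to zero.
n + 3 = 0, so n = -3.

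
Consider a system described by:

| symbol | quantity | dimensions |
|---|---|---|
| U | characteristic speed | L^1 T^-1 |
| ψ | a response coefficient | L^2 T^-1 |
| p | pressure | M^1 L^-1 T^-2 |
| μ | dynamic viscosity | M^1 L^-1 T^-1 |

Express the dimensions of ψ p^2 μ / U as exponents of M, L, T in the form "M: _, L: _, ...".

M: 3, L: -2, T: -5

Collect each base-dimension exponent across the product:
  M: −(0) + (0) + 2·(1) + (1) = 3
  L: −(1) + (2) + 2·(-1) + (-1) = -2
  T: −(-1) + (-1) + 2·(-2) + (-1) = -5
So the dimensions are [M³ L⁻² T⁻⁵].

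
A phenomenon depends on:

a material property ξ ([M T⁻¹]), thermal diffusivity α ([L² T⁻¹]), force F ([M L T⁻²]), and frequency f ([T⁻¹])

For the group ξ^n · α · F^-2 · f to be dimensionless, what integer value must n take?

Balance the M exponent: (1)·n from ξ, plus (0) − 2·(1) + (0) = -2 from the rest, must sum to zero.
n − 2 = 0, so n = 2.

2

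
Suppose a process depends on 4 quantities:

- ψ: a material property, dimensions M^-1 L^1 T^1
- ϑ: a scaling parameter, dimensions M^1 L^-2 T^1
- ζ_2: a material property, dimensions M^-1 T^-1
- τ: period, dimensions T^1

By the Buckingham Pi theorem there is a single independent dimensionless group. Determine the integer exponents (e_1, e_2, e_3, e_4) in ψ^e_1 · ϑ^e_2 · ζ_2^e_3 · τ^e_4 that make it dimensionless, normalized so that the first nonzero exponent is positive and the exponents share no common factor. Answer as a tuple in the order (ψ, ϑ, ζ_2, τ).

M: e_1·(-1) + e_2·(1) + e_3·(-1) + e_4·(0) = 0
L: e_1·(1) + e_2·(-2) + e_3·(0) + e_4·(0) = 0
T: e_1·(1) + e_2·(1) + e_3·(-1) + e_4·(1) = 0
Solving this homogeneous linear system for the smallest-integer solution (first nonzero entry positive) gives (2, 1, -1, -4).

(2, 1, -1, -4)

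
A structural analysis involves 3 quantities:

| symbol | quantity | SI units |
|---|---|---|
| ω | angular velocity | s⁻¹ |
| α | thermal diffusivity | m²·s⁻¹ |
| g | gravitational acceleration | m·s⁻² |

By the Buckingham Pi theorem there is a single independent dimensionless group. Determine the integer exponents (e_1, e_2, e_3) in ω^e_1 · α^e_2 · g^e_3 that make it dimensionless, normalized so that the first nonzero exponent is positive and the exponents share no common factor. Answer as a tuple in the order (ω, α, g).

(3, 1, -2)

L: e_1·(0) + e_2·(2) + e_3·(1) = 0
T: e_1·(-1) + e_2·(-1) + e_3·(-2) = 0
Solving this homogeneous linear system for the smallest-integer solution (first nonzero entry positive) gives (3, 1, -2).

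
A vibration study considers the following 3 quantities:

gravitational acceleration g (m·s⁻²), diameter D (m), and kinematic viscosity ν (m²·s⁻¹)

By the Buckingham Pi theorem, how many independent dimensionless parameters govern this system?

1

There are 3 variables and 2 base dimensions (L, T).
The dimension matrix has rank 2.
Independent dimensionless groups: 3 − 2 = 1.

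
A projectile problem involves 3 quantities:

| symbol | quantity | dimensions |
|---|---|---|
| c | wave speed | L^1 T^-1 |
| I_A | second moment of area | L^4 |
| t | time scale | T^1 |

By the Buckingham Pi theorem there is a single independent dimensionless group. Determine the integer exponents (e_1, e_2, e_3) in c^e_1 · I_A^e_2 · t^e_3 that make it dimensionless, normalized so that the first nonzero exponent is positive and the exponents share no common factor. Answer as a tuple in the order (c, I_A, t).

L: e_1·(1) + e_2·(4) + e_3·(0) = 0
T: e_1·(-1) + e_2·(0) + e_3·(1) = 0
Solving this homogeneous linear system for the smallest-integer solution (first nonzero entry positive) gives (4, -1, 4).

(4, -1, 4)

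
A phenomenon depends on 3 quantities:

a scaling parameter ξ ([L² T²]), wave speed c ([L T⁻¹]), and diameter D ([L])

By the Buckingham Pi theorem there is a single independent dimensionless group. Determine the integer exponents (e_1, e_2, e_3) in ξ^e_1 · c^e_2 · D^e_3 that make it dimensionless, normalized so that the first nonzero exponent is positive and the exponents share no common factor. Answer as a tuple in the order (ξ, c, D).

L: e_1·(2) + e_2·(1) + e_3·(1) = 0
T: e_1·(2) + e_2·(-1) + e_3·(0) = 0
Solving this homogeneous linear system for the smallest-integer solution (first nonzero entry positive) gives (1, 2, -4).

(1, 2, -4)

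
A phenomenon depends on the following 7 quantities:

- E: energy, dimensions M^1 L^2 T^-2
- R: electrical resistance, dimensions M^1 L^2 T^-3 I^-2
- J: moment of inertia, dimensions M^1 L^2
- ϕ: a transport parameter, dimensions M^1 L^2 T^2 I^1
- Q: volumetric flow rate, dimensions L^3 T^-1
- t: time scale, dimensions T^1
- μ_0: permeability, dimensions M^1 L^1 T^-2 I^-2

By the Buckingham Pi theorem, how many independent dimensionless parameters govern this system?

There are 7 variables and 4 base dimensions (M, L, T, I).
The dimension matrix has rank 4.
Independent dimensionless groups: 7 − 4 = 3.

3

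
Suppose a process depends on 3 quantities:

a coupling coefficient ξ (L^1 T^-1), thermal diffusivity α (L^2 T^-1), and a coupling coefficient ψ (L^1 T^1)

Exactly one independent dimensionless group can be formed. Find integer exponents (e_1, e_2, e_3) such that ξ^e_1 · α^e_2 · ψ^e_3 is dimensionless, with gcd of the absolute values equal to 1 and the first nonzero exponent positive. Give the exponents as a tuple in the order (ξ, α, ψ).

(3, -2, 1)

L: e_1·(1) + e_2·(2) + e_3·(1) = 0
T: e_1·(-1) + e_2·(-1) + e_3·(1) = 0
Solving this homogeneous linear system for the smallest-integer solution (first nonzero entry positive) gives (3, -2, 1).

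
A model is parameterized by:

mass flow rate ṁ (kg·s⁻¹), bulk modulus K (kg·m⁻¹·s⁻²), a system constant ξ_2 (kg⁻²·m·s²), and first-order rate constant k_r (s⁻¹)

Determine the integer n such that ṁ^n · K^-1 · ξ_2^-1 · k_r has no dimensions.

-1

Balance the M exponent: (1)·n from ṁ, plus −(1) − (-2) + (0) = 1 from the rest, must sum to zero.
n + 1 = 0, so n = -1.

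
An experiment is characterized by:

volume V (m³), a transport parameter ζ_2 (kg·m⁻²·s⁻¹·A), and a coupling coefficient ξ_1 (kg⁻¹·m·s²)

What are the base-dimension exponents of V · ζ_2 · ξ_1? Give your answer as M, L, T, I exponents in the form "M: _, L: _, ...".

Collect each base-dimension exponent across the product:
  M: (0) + (1) + (-1) = 0
  L: (3) + (-2) + (1) = 2
  T: (0) + (-1) + (2) = 1
  I: (0) + (1) + (0) = 1
So the dimensions are [L² T I].

M: 0, L: 2, T: 1, I: 1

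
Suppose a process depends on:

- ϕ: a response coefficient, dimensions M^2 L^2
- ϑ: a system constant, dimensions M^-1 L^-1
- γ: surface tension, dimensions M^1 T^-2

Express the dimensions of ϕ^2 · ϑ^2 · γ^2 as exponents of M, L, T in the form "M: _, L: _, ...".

Collect each base-dimension exponent across the product:
  M: 2·(2) + 2·(-1) + 2·(1) = 4
  L: 2·(2) + 2·(-1) + 2·(0) = 2
  T: 2·(0) + 2·(0) + 2·(-2) = -4
So the dimensions are [M⁴ L² T⁻⁴].

M: 4, L: 2, T: -4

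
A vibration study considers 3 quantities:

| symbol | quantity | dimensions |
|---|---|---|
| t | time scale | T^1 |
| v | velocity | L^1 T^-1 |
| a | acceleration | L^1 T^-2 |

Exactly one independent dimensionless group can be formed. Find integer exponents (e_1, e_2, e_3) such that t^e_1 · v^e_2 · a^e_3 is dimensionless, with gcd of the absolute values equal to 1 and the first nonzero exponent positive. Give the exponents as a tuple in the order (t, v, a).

(1, -1, 1)

L: e_1·(0) + e_2·(1) + e_3·(1) = 0
T: e_1·(1) + e_2·(-1) + e_3·(-2) = 0
Solving this homogeneous linear system for the smallest-integer solution (first nonzero entry positive) gives (1, -1, 1).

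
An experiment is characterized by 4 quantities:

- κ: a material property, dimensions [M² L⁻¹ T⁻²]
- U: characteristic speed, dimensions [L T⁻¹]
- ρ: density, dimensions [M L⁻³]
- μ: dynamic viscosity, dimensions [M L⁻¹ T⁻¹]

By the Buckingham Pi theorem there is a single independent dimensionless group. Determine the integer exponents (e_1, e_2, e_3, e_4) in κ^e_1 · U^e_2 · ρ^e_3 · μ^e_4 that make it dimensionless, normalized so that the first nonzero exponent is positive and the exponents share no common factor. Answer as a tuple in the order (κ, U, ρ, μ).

M: e_1·(2) + e_2·(0) + e_3·(1) + e_4·(1) = 0
L: e_1·(-1) + e_2·(1) + e_3·(-3) + e_4·(-1) = 0
T: e_1·(-2) + e_2·(-1) + e_3·(0) + e_4·(-1) = 0
Solving this homogeneous linear system for the smallest-integer solution (first nonzero entry positive) gives (1, 1, 1, -3).

(1, 1, 1, -3)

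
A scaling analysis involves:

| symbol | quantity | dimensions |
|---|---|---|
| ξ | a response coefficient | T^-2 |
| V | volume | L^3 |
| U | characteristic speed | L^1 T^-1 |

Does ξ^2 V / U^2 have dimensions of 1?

Sum the exponent of each base dimension across the product:
  L: 2·[ξ]_L + [V]_L − 2·[U]_L = 2·(0) + (3) − 2·(1) = 1
  T: 2·[ξ]_T + [V]_T − 2·[U]_T = 2·(-2) + (0) − 2·(-1) = -2
Net dimensions [L T⁻²] ≠ [1] — not dimensionless.

no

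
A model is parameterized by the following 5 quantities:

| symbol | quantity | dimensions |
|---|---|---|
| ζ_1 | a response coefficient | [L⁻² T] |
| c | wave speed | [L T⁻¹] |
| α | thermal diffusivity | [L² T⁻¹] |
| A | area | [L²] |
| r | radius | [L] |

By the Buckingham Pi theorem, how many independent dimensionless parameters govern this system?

There are 5 variables and 2 base dimensions (L, T).
The dimension matrix has rank 2.
Independent dimensionless groups: 5 − 2 = 3.

3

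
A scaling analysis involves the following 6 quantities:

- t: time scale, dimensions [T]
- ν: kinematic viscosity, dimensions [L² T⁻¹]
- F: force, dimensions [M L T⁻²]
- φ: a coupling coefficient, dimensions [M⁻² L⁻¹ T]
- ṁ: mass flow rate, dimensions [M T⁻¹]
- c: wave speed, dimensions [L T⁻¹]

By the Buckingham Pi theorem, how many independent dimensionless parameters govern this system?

3

There are 6 variables and 3 base dimensions (M, L, T).
The dimension matrix has rank 3.
Independent dimensionless groups: 6 − 3 = 3.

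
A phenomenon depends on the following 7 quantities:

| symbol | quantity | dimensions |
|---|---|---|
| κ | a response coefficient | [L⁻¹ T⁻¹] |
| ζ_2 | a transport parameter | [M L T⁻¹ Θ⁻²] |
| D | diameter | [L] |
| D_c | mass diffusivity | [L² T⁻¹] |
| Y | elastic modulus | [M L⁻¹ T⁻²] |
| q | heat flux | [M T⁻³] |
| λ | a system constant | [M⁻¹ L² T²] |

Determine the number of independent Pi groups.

There are 7 variables and 4 base dimensions (M, L, T, Θ).
The dimension matrix has rank 4.
Independent dimensionless groups: 7 − 4 = 3.

3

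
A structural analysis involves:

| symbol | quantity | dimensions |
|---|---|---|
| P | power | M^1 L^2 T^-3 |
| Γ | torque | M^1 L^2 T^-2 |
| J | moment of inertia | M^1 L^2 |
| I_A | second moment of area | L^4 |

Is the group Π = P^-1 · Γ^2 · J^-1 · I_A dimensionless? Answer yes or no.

Sum the exponent of each base dimension across the product:
  M: −[P]_M + 2·[Γ]_M − [J]_M + [I_A]_M = −(1) + 2·(1) − (1) + (0) = 0
  L: −[P]_L + 2·[Γ]_L − [J]_L + [I_A]_L = −(2) + 2·(2) − (2) + (4) = 4
  T: −[P]_T + 2·[Γ]_T − [J]_T + [I_A]_T = −(-3) + 2·(-2) − (0) + (0) = -1
Net dimensions [L⁴ T⁻¹] ≠ [1] — not dimensionless.

no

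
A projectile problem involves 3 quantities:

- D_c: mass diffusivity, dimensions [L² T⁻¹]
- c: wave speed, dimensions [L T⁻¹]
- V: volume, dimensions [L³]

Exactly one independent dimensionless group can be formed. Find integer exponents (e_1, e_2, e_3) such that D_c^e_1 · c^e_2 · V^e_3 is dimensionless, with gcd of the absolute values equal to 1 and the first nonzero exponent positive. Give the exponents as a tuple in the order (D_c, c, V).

L: e_1·(2) + e_2·(1) + e_3·(3) = 0
T: e_1·(-1) + e_2·(-1) + e_3·(0) = 0
Solving this homogeneous linear system for the smallest-integer solution (first nonzero entry positive) gives (3, -3, -1).

(3, -3, -1)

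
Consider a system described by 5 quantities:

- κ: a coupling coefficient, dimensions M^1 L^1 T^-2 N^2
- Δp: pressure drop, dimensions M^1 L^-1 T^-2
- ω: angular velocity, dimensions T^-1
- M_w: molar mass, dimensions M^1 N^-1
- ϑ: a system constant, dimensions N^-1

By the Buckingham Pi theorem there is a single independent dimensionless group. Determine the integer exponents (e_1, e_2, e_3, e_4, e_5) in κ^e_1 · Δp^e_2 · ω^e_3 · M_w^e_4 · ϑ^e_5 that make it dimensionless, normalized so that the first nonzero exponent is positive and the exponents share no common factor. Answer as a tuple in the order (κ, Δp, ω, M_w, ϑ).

M: e_1·(1) + e_2·(1) + e_3·(0) + e_4·(1) + e_5·(0) = 0
L: e_1·(1) + e_2·(-1) + e_3·(0) + e_4·(0) + e_5·(0) = 0
T: e_1·(-2) + e_2·(-2) + e_3·(-1) + e_4·(0) + e_5·(0) = 0
N: e_1·(2) + e_2·(0) + e_3·(0) + e_4·(-1) + e_5·(-1) = 0
Solving this homogeneous linear system for the smallest-integer solution (first nonzero entry positive) gives (1, 1, -4, -2, 4).

(1, 1, -4, -2, 4)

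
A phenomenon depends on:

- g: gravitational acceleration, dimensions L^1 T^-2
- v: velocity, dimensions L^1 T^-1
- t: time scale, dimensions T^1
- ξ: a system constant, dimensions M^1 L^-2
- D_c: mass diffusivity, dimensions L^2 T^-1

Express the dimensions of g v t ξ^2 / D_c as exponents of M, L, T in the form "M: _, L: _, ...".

M: 2, L: -4, T: -1

Collect each base-dimension exponent across the product:
  M: (0) + (0) + (0) + 2·(1) − (0) = 2
  L: (1) + (1) + (0) + 2·(-2) − (2) = -4
  T: (-2) + (-1) + (1) + 2·(0) − (-1) = -1
So the dimensions are [M² L⁻⁴ T⁻¹].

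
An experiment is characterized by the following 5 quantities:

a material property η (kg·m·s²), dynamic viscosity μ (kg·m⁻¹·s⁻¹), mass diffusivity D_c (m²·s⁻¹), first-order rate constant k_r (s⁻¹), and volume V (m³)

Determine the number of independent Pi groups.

There are 5 variables and 3 base dimensions (M, L, T).
The dimension matrix has rank 3.
Independent dimensionless groups: 5 − 3 = 2.

2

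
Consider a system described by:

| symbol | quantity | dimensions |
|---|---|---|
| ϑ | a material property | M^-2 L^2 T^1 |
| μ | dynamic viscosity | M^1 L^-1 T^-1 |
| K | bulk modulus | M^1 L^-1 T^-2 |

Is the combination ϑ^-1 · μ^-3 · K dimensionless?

yes

Sum the exponent of each base dimension across the product:
  M: −[ϑ]_M − 3·[μ]_M + [K]_M = −(-2) − 3·(1) + (1) = 0
  L: −[ϑ]_L − 3·[μ]_L + [K]_L = −(2) − 3·(-1) + (-1) = 0
  T: −[ϑ]_T − 3·[μ]_T + [K]_T = −(1) − 3·(-1) + (-2) = 0
All base exponents vanish — dimensionless.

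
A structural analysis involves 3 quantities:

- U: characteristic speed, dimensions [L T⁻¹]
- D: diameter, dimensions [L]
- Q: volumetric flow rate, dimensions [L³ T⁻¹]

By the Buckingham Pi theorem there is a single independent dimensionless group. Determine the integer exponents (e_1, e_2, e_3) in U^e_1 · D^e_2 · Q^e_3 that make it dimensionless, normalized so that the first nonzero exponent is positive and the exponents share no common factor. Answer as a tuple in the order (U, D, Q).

L: e_1·(1) + e_2·(1) + e_3·(3) = 0
T: e_1·(-1) + e_2·(0) + e_3·(-1) = 0
Solving this homogeneous linear system for the smallest-integer solution (first nonzero entry positive) gives (1, 2, -1).

(1, 2, -1)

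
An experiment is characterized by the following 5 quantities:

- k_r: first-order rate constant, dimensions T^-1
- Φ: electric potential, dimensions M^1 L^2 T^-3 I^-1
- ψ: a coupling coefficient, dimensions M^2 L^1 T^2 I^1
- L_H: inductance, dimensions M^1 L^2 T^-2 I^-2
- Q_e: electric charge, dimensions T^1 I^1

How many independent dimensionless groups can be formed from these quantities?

There are 5 variables and 4 base dimensions (M, L, T, I).
The dimension matrix has rank 4.
Independent dimensionless groups: 5 − 4 = 1.

1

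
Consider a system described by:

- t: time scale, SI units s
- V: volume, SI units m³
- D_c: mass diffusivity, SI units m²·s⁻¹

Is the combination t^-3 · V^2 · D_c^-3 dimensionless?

yes

Sum the exponent of each base dimension across the product:
  L: −3·[t]_L + 2·[V]_L − 3·[D_c]_L = −3·(0) + 2·(3) − 3·(2) = 0
  T: −3·[t]_T + 2·[V]_T − 3·[D_c]_T = −3·(1) + 2·(0) − 3·(-1) = 0
All base exponents vanish — dimensionless.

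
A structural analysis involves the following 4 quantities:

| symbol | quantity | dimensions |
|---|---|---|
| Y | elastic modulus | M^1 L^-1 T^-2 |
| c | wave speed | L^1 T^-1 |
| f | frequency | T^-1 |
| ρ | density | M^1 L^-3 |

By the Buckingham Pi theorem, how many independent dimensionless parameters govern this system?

1

There are 4 variables and 3 base dimensions (M, L, T).
The dimension matrix has rank 3.
Independent dimensionless groups: 4 − 3 = 1.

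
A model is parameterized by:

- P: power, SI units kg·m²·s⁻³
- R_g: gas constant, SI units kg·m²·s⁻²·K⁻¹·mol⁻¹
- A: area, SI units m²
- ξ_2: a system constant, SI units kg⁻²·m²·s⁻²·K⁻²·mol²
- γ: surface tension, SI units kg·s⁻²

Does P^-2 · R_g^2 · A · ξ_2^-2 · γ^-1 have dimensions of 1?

no

Sum the exponent of each base dimension across the product:
  M: −2·[P]_M + 2·[R_g]_M + [A]_M − 2·[ξ_2]_M − [γ]_M = −2·(1) + 2·(1) + (0) − 2·(-2) − (1) = 3
  L: −2·[P]_L + 2·[R_g]_L + [A]_L − 2·[ξ_2]_L − [γ]_L = −2·(2) + 2·(2) + (2) − 2·(2) − (0) = -2
  T: −2·[P]_T + 2·[R_g]_T + [A]_T − 2·[ξ_2]_T − [γ]_T = −2·(-3) + 2·(-2) + (0) − 2·(-2) − (-2) = 8
  Θ: −2·[P]_Θ + 2·[R_g]_Θ + [A]_Θ − 2·[ξ_2]_Θ − [γ]_Θ = −2·(0) + 2·(-1) + (0) − 2·(-2) − (0) = 2
  N: −2·[P]_N + 2·[R_g]_N + [A]_N − 2·[ξ_2]_N − [γ]_N = −2·(0) + 2·(-1) + (0) − 2·(2) − (0) = -6
Net dimensions [M³ L⁻² T⁸ Θ² N⁻⁶] ≠ [1] — not dimensionless.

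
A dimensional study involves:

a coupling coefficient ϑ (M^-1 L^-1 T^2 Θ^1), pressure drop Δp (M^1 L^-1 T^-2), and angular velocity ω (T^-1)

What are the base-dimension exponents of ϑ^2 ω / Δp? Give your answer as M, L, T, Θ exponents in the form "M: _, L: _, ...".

M: -3, L: -1, T: 5, Θ: 2

Collect each base-dimension exponent across the product:
  M: 2·(-1) − (1) + (0) = -3
  L: 2·(-1) − (-1) + (0) = -1
  T: 2·(2) − (-2) + (-1) = 5
  Θ: 2·(1) − (0) + (0) = 2
So the dimensions are [M⁻³ L⁻¹ T⁵ Θ²].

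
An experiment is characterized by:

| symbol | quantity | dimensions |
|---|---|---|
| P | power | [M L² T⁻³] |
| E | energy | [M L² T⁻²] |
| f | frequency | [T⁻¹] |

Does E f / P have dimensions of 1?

Sum the exponent of each base dimension across the product:
  M: −[P]_M + [E]_M + [f]_M = −(1) + (1) + (0) = 0
  L: −[P]_L + [E]_L + [f]_L = −(2) + (2) + (0) = 0
  T: −[P]_T + [E]_T + [f]_T = −(-3) + (-2) + (-1) = 0
All base exponents vanish — dimensionless.

yes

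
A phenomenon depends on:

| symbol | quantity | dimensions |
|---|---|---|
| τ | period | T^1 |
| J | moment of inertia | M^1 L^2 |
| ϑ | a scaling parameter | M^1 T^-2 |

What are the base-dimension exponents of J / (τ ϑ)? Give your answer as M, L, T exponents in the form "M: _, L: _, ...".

Collect each base-dimension exponent across the product:
  M: −(0) + (1) − (1) = 0
  L: −(0) + (2) − (0) = 2
  T: −(1) + (0) − (-2) = 1
So the dimensions are [L² T].

M: 0, L: 2, T: 1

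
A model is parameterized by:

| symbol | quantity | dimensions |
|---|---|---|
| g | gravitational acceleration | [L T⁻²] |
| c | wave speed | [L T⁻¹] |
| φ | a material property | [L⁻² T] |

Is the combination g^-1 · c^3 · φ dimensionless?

yes

Sum the exponent of each base dimension across the product:
  M: −[g]_M + 3·[c]_M + [φ]_M = −(0) + 3·(0) + (0) = 0
  L: −[g]_L + 3·[c]_L + [φ]_L = −(1) + 3·(1) + (-2) = 0
  T: −[g]_T + 3·[c]_T + [φ]_T = −(-2) + 3·(-1) + (1) = 0
All base exponents vanish — dimensionless.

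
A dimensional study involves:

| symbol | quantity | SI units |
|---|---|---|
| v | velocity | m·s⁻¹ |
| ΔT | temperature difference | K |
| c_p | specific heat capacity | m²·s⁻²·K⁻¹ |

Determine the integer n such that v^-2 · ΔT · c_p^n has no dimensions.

Balance the L exponent: (2)·n from c_p, plus −2·(1) + (0) = -2 from the rest, must sum to zero.
2n − 2 = 0, so n = 1.

1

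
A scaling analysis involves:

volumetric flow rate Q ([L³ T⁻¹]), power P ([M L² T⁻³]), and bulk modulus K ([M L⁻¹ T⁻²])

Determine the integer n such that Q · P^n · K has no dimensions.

Balance the M exponent: (1)·n from P, plus (0) + (1) = 1 from the rest, must sum to zero.
n + 1 = 0, so n = -1.

-1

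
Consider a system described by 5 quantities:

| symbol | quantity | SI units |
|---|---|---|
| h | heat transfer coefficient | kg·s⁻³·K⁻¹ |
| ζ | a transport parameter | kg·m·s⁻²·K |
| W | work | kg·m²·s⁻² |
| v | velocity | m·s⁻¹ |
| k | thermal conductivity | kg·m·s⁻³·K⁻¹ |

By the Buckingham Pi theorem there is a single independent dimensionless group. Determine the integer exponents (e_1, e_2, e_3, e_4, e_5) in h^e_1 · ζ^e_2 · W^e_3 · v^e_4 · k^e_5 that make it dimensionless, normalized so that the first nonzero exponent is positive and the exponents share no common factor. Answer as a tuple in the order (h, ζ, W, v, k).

(3, -1, 2, 1, -4)

M: e_1·(1) + e_2·(1) + e_3·(1) + e_4·(0) + e_5·(1) = 0
L: e_1·(0) + e_2·(1) + e_3·(2) + e_4·(1) + e_5·(1) = 0
T: e_1·(-3) + e_2·(-2) + e_3·(-2) + e_4·(-1) + e_5·(-3) = 0
Θ: e_1·(-1) + e_2·(1) + e_3·(0) + e_4·(0) + e_5·(-1) = 0
Solving this homogeneous linear system for the smallest-integer solution (first nonzero entry positive) gives (3, -1, 2, 1, -4).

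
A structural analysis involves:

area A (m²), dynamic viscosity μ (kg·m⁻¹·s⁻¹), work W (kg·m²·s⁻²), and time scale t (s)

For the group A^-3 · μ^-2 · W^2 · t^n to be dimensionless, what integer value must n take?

2

Balance the T exponent: (1)·n from t, plus −3·(0) − 2·(-1) + 2·(-2) = -2 from the rest, must sum to zero.
n − 2 = 0, so n = 2.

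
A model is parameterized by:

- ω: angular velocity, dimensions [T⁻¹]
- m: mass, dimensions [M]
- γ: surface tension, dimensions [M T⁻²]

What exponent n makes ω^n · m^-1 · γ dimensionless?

Balance the T exponent: (-1)·n from ω, plus −(0) + (-2) = -2 from the rest, must sum to zero.
−n − 2 = 0, so n = -2.

-2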